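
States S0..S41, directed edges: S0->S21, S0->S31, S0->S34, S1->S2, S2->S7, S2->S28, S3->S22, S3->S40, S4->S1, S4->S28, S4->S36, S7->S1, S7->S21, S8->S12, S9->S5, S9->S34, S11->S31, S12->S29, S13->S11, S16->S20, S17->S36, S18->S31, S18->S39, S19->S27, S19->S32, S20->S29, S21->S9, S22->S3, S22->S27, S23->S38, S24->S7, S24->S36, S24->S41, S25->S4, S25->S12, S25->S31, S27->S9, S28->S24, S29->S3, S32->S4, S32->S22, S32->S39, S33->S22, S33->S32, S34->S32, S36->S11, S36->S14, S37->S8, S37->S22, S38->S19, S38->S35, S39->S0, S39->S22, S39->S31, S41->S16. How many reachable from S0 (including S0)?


BFS from S0:
  layer 0: {S0}
  layer 1: {S21, S31, S34}
  layer 2: {S9, S32}
  layer 3: {S4, S5, S22, S39}
  layer 4: {S1, S3, S27, S28, S36}
  layer 5: {S2, S11, S14, S24, S40}
  layer 6: {S7, S41}
  layer 7: {S16}
  layer 8: {S20}
  layer 9: {S29}
Reachable set: {S0, S1, S2, S3, S4, S5, S7, S9, S11, S14, S16, S20, S21, S22, S24, S27, S28, S29, S31, S32, S34, S36, S39, S40, S41}
Count = 25

25


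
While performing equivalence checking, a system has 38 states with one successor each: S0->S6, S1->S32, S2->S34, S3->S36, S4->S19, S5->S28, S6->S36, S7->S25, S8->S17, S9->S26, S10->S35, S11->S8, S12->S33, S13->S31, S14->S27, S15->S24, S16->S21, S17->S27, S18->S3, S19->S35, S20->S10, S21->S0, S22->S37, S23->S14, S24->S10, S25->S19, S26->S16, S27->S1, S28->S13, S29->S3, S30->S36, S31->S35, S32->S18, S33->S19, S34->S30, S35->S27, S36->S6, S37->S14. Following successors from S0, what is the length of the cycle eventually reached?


Trace from S0 until a state repeats:
  S0 -> S6 -> S36 -> S6
S6 first seen at step 1, revisited at step 3.
Cycle length = 3 - 1 = 2

2


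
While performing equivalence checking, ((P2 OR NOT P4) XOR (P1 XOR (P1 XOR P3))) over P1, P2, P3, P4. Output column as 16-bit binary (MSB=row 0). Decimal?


Formula: ((P2 OR NOT P4) XOR (P1 XOR (P1 XOR P3))) over P1, P2, P3, P4 (16 rows)
Evaluate each row (bits = P1,P2,P3,P4, MSB first):
  row 0 [0000]: ((0 OR NOT 0) XOR (0 XOR (0 XOR 0))) -> 1
  row 1 [0001]: ((0 OR NOT 1) XOR (0 XOR (0 XOR 0))) -> 0
  row 2 [0010]: ((0 OR NOT 0) XOR (0 XOR (0 XOR 1))) -> 0
  row 3 [0011]: ((0 OR NOT 1) XOR (0 XOR (0 XOR 1))) -> 1
  row 4 [0100]: ((1 OR NOT 0) XOR (0 XOR (0 XOR 0))) -> 1
  row 5 [0101]: ((1 OR NOT 1) XOR (0 XOR (0 XOR 0))) -> 1
  row 6 [0110]: ((1 OR NOT 0) XOR (0 XOR (0 XOR 1))) -> 0
  row 7 [0111]: ((1 OR NOT 1) XOR (0 XOR (0 XOR 1))) -> 0
  row 8 [1000]: ((0 OR NOT 0) XOR (1 XOR (1 XOR 0))) -> 1
  row 9 [1001]: ((0 OR NOT 1) XOR (1 XOR (1 XOR 0))) -> 0
  row 10 [1010]: ((0 OR NOT 0) XOR (1 XOR (1 XOR 1))) -> 0
  row 11 [1011]: ((0 OR NOT 1) XOR (1 XOR (1 XOR 1))) -> 1
  row 12 [1100]: ((1 OR NOT 0) XOR (1 XOR (1 XOR 0))) -> 1
  row 13 [1101]: ((1 OR NOT 1) XOR (1 XOR (1 XOR 0))) -> 1
  row 14 [1110]: ((1 OR NOT 0) XOR (1 XOR (1 XOR 1))) -> 0
  row 15 [1111]: ((1 OR NOT 1) XOR (1 XOR (1 XOR 1))) -> 0
Full result column, 4 rows per line (P1,P2 fixed per line; P3,P4 runs 00..11 left to right):
  rows 0-3 [P1,P2=00]: 1001  = hex 9
  rows 4-7 [P1,P2=01]: 1100  = hex C
  rows 8-11 [P1,P2=10]: 1001  = hex 9
  rows 12-15 [P1,P2=11]: 1100  = hex C
Output column (row 0 .. row 15) = 1001110010011100
Output column grouped in 4s = 1001 1100 1001 1100 = 0x9C9C
Convert to decimal digit by digit (value = value*16 + digit):
  9 -> 9
  9*16 + 12 (C) = 156
  156*16 + 9 = 2505
  2505*16 + 12 (C) = 40092
Decimal = 40092

40092


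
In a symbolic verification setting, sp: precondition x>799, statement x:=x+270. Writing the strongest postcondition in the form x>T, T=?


Formula: sp(P, x:=E) = exists old_x. (x = E[old_x/x]) AND P[old_x/x] (old_x is the value of x before the assignment; eliminate old_x by solving x = E[old_x/x] for old_x)
Step 1: Precondition P: x>799, i.e. old_x > 799
Step 2: Assignment gives x = old_x + 270, so old_x = x - 270
Step 3: Substitute into P: x - 270 > 799
Step 4: Simplify: x > 799+270 = 1069

1069


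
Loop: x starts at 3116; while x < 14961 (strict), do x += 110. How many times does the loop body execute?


Step 1: x goes from 3116 toward 14961 by 110; the body runs while x<14961, so iterations = ceil((bound-start)/step)
Step 2: Distance=11845
Step 3: ceil(11845/110)=108

108


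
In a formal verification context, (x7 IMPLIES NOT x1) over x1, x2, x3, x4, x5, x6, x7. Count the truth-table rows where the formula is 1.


Formula: (x7 IMPLIES NOT x1) over 7 vars (128 rows)
Evaluate each row (x1, x2, x3, x4, x5, x6, x7 as bits, MSB first):
  row 0 [0000000]: (0 IMPLIES NOT 0) -> 1
  row 1 [0000001]: (1 IMPLIES NOT 0) -> 1
  row 2 [0000010]: (0 IMPLIES NOT 0) -> 1
  row 3 [0000011]: (1 IMPLIES NOT 0) -> 1
  row 4 [0000100]: (0 IMPLIES NOT 0) -> 1
  (every remaining row is evaluated the same way; all 128 results are listed next)
Full result column, 8 rows per line (x1,x2,x3,x4 fixed per line; x5,x6,x7 runs 000..111 left to right):
  rows 0-7 [x1,x2,x3,x4=0000]: 11111111  (ones: 8)
  rows 8-15 [x1,x2,x3,x4=0001]: 11111111  (ones: 8)
  rows 16-23 [x1,x2,x3,x4=0010]: 11111111  (ones: 8)
  rows 24-31 [x1,x2,x3,x4=0011]: 11111111  (ones: 8)
  rows 32-39 [x1,x2,x3,x4=0100]: 11111111  (ones: 8)
  rows 40-47 [x1,x2,x3,x4=0101]: 11111111  (ones: 8)
  rows 48-55 [x1,x2,x3,x4=0110]: 11111111  (ones: 8)
  rows 56-63 [x1,x2,x3,x4=0111]: 11111111  (ones: 8)
  rows 64-71 [x1,x2,x3,x4=1000]: 10101010  (ones: 4)
  rows 72-79 [x1,x2,x3,x4=1001]: 10101010  (ones: 4)
  rows 80-87 [x1,x2,x3,x4=1010]: 10101010  (ones: 4)
  rows 88-95 [x1,x2,x3,x4=1011]: 10101010  (ones: 4)
  rows 96-103 [x1,x2,x3,x4=1100]: 10101010  (ones: 4)
  rows 104-111 [x1,x2,x3,x4=1101]: 10101010  (ones: 4)
  rows 112-119 [x1,x2,x3,x4=1110]: 10101010  (ones: 4)
  rows 120-127 [x1,x2,x3,x4=1111]: 10101010  (ones: 4)
Count of 1-rows = 8+8+8+8+8+8+8+8+4+4+4+4+4+4+4+4 = 96

96


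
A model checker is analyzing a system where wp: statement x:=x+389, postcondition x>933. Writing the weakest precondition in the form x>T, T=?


Formula: wp(x:=E, P) = P[E/x] (substitute E for x in postcondition)
Step 1: Postcondition: x>933
Step 2: Substitute x+389 for x: x+389>933
Step 3: Solve for x: x > 933-389 = 544

544


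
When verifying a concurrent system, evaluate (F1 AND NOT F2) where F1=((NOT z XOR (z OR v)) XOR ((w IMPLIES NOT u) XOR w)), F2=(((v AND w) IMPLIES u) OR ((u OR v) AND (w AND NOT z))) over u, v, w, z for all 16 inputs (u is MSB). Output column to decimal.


F1 = ((NOT z XOR (z OR v)) XOR ((w IMPLIES NOT u) XOR w))
F2 = (((v AND w) IMPLIES u) OR ((u OR v) AND (w AND NOT z)))
Counterexample to F1=>F2 is where F1=1 and F2=0.
Evaluate each row (bits = u,v,w,z, MSB first):
  row 0 [0000]: F1=0 F2=1 -> F1&~F2 -> 0
  row 1 [0001]: F1=0 F2=1 -> F1&~F2 -> 0
  row 2 [0010]: F1=1 F2=1 -> F1&~F2 -> 0
  row 3 [0011]: F1=1 F2=1 -> F1&~F2 -> 0
  row 4 [0100]: F1=1 F2=1 -> F1&~F2 -> 0
  row 5 [0101]: F1=0 F2=1 -> F1&~F2 -> 0
  row 6 [0110]: F1=0 F2=1 -> F1&~F2 -> 0
  row 7 [0111]: F1=1 F2=0 -> F1&~F2 -> 1
  row 8 [1000]: F1=0 F2=1 -> F1&~F2 -> 0
  row 9 [1001]: F1=0 F2=1 -> F1&~F2 -> 0
  row 10 [1010]: F1=0 F2=1 -> F1&~F2 -> 0
  row 11 [1011]: F1=0 F2=1 -> F1&~F2 -> 0
  row 12 [1100]: F1=1 F2=1 -> F1&~F2 -> 0
  row 13 [1101]: F1=0 F2=1 -> F1&~F2 -> 0
  row 14 [1110]: F1=1 F2=1 -> F1&~F2 -> 0
  row 15 [1111]: F1=0 F2=1 -> F1&~F2 -> 0
Full result column, 4 rows per line (u,v fixed per line; w,z runs 00..11 left to right):
  rows 0-3 [u,v=00]: 0000  = hex 0
  rows 4-7 [u,v=01]: 0001  = hex 1
  rows 8-11 [u,v=10]: 0000  = hex 0
  rows 12-15 [u,v=11]: 0000  = hex 0
Counterexample vector (row 0 .. row 15) = 0000000100000000
Output column grouped in 4s = 0000 0001 0000 0000 = 0x0100
Convert to decimal digit by digit (value = value*16 + digit):
  0 -> 0
  0*16 + 1 = 1
  1*16 + 0 = 16
  16*16 + 0 = 256
Decimal = 256

256


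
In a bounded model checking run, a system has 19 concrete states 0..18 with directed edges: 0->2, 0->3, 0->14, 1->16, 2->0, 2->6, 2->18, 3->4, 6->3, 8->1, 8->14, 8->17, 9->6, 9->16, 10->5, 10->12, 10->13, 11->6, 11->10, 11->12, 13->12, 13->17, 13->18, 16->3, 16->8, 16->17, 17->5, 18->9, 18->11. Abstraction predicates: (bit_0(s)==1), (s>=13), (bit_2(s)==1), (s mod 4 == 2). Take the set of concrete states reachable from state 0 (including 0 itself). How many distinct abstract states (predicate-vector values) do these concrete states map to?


BFS from 0:
Concrete reachable: {0, 1, 2, 3, 4, 5, 6, 8, 9, 10, 11, 12, 13, 14, 16, 17, 18}
Abstract via predicates (bit_0(s)==1), (s>=13), (bit_2(s)==1), (s mod 4 == 2):
  (0,0,0,0) <- {0, 8}
  (0,0,0,1) <- {2, 10}
  (0,0,1,0) <- {4, 12}
  (0,0,1,1) <- {6}
  (0,1,0,0) <- {16}
  (0,1,0,1) <- {18}
  (0,1,1,1) <- {14}
  (1,0,0,0) <- {1, 3, 9, 11}
  (1,0,1,0) <- {5}
  (1,1,0,0) <- {17}
  (1,1,1,0) <- {13}
Distinct abstract states = 11

11


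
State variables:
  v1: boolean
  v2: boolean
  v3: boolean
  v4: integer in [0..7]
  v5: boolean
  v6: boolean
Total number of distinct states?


State space = product of domain sizes of all variables.
Domain sizes:
  v1 (boolean): 2
  v2 (boolean): 2
  v3 (boolean): 2
  v4 (integer in [0..7]): 8
  v5 (boolean): 2
  v6 (boolean): 2
Product = 2 * 2 * 2 * 8 * 2 * 2 = 256

256


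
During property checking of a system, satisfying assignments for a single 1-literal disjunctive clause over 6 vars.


Step 1: Total=2^6=64
Step 2: Unsat when all 1 false: 2^5=32
Step 3: Sat=64-32=32

32


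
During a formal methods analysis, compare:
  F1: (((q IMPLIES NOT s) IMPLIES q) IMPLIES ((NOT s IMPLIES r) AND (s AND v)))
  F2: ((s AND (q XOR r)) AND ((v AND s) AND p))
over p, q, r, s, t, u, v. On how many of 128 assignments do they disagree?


F1 = (((q IMPLIES NOT s) IMPLIES q) IMPLIES ((NOT s IMPLIES r) AND (s AND v)))
F2 = ((s AND (q XOR r)) AND ((v AND s) AND p))
Evaluate both on each of 128 rows (bits = p,q,r,s,t,u,v):
  row 0 [0000000]: F1=1 F2=0 (differ) -> 1
  row 1 [0000001]: F1=1 F2=0 (differ) -> 1
  row 2 [0000010]: F1=1 F2=0 (differ) -> 1
  row 3 [0000011]: F1=1 F2=0 (differ) -> 1
  row 4 [0000100]: F1=1 F2=0 (differ) -> 1
  (every remaining row is evaluated the same way; all 128 results are listed next)
Full result column, 8 rows per line (p,q,r,s fixed per line; t,u,v runs 000..111 left to right):
  rows 0-7 [p,q,r,s=0000]: 11111111  (ones: 8)
  rows 8-15 [p,q,r,s=0001]: 11111111  (ones: 8)
  rows 16-23 [p,q,r,s=0010]: 11111111  (ones: 8)
  rows 24-31 [p,q,r,s=0011]: 11111111  (ones: 8)
  rows 32-39 [p,q,r,s=0100]: 00000000  (ones: 0)
  rows 40-47 [p,q,r,s=0101]: 01010101  (ones: 4)
  rows 48-55 [p,q,r,s=0110]: 00000000  (ones: 0)
  rows 56-63 [p,q,r,s=0111]: 01010101  (ones: 4)
  rows 64-71 [p,q,r,s=1000]: 11111111  (ones: 8)
  rows 72-79 [p,q,r,s=1001]: 11111111  (ones: 8)
  rows 80-87 [p,q,r,s=1010]: 11111111  (ones: 8)
  rows 88-95 [p,q,r,s=1011]: 10101010  (ones: 4)
  rows 96-103 [p,q,r,s=1100]: 00000000  (ones: 0)
  rows 104-111 [p,q,r,s=1101]: 00000000  (ones: 0)
  rows 112-119 [p,q,r,s=1110]: 00000000  (ones: 0)
  rows 120-127 [p,q,r,s=1111]: 01010101  (ones: 4)
Disagreements = 8+8+8+8+0+4+0+4+8+8+8+4+0+0+0+4 = 72

72


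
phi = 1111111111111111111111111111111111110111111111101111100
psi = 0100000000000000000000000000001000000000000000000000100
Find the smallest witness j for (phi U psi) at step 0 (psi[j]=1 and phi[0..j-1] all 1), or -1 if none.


(phi U psi) at 0: need smallest j with psi[j]=1 and phi[i]=1 for all i in [0,j).
Scan from step 0:
  step 0: phi=1, psi=0 -> continue
  step 1: psi=1 and phi held for [0,1) -> witness found
Witness step = 1

1


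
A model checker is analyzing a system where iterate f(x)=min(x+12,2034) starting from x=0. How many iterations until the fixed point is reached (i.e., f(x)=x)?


Step 1: x=0, cap=2034, increment=12
Step 2: x grows by 12 each step until capped at 2034; fixed point is x=2034
Step 3: iterations = ceil(2034/12) = 170

170


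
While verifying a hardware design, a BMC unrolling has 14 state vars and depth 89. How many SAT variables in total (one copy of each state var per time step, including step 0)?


BMC unrolls to depth k, creating one copy of each state var for steps 0..k.
Step count = 89 + 1 = 90 (steps 0 through 89)
Vars per step = 14
Total = 14 * 90 = 1260

1260


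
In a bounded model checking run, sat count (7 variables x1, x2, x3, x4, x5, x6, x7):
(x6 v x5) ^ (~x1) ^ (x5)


CNF with 3 clauses over 7 vars (128 assignments).
An assignment satisfies CNF iff every clause has >=1 true literal.
Check each row (bits = x1,x2,x3,x4,x5,x6,x7; clause T/F shown):
  row 0 [0000000]: clauses=FTF -> 0
  row 1 [0000001]: clauses=FTF -> 0
  row 2 [0000010]: clauses=TTF -> 0
  row 3 [0000011]: clauses=TTF -> 0
  row 4 [0000100]: clauses=TTT -> 1
  (every remaining row is evaluated the same way; all 128 results are listed next)
Full result column, 8 rows per line (x1,x2,x3,x4 fixed per line; x5,x6,x7 runs 000..111 left to right):
  rows 0-7 [x1,x2,x3,x4=0000]: 00001111  (ones: 4)
  rows 8-15 [x1,x2,x3,x4=0001]: 00001111  (ones: 4)
  rows 16-23 [x1,x2,x3,x4=0010]: 00001111  (ones: 4)
  rows 24-31 [x1,x2,x3,x4=0011]: 00001111  (ones: 4)
  rows 32-39 [x1,x2,x3,x4=0100]: 00001111  (ones: 4)
  rows 40-47 [x1,x2,x3,x4=0101]: 00001111  (ones: 4)
  rows 48-55 [x1,x2,x3,x4=0110]: 00001111  (ones: 4)
  rows 56-63 [x1,x2,x3,x4=0111]: 00001111  (ones: 4)
  rows 64-71 [x1,x2,x3,x4=1000]: 00000000  (ones: 0)
  rows 72-79 [x1,x2,x3,x4=1001]: 00000000  (ones: 0)
  rows 80-87 [x1,x2,x3,x4=1010]: 00000000  (ones: 0)
  rows 88-95 [x1,x2,x3,x4=1011]: 00000000  (ones: 0)
  rows 96-103 [x1,x2,x3,x4=1100]: 00000000  (ones: 0)
  rows 104-111 [x1,x2,x3,x4=1101]: 00000000  (ones: 0)
  rows 112-119 [x1,x2,x3,x4=1110]: 00000000  (ones: 0)
  rows 120-127 [x1,x2,x3,x4=1111]: 00000000  (ones: 0)
Satisfying assignments = 4+4+4+4+4+4+4+4+0+0+0+0+0+0+0+0 = 32

32


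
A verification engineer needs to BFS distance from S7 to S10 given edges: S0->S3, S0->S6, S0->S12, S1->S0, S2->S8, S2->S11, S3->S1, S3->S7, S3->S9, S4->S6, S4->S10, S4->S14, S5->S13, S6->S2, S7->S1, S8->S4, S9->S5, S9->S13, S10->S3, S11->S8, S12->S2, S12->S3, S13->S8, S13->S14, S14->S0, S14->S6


BFS layer-by-layer from S7:
  dist 0: {S7}
  dist 1: {S1}
  dist 2: {S0}
  dist 3: {S3, S6, S12}
  dist 4: {S2, S9}
  dist 5: {S5, S8, S11, S13}
  dist 6: {S4, S14}
  dist 7: {S10}
  -> S10 reached at distance 7
Shortest path length = 7

7


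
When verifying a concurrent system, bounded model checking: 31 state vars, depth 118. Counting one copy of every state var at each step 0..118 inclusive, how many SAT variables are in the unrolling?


BMC unrolls to depth k, creating one copy of each state var for steps 0..k.
Step count = 118 + 1 = 119 (steps 0 through 118)
Vars per step = 31
Total = 31 * 119 = 3689

3689


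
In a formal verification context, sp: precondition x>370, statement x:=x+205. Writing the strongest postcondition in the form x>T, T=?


Formula: sp(P, x:=E) = exists old_x. (x = E[old_x/x]) AND P[old_x/x] (old_x is the value of x before the assignment; eliminate old_x by solving x = E[old_x/x] for old_x)
Step 1: Precondition P: x>370, i.e. old_x > 370
Step 2: Assignment gives x = old_x + 205, so old_x = x - 205
Step 3: Substitute into P: x - 205 > 370
Step 4: Simplify: x > 370+205 = 575

575


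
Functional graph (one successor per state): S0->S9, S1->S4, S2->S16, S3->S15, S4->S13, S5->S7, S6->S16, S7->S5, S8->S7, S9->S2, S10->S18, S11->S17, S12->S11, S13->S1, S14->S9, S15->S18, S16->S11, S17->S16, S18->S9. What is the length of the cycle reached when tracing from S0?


Trace from S0 until a state repeats:
  S0 -> S9 -> S2 -> S16 -> S11 -> S17 -> S16
S16 first seen at step 3, revisited at step 6.
Cycle length = 6 - 3 = 3

3


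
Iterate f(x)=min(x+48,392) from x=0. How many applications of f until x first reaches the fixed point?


Step 1: x=0, cap=392, increment=48
Step 2: x grows by 48 each step until capped at 392; fixed point is x=392
Step 3: iterations = ceil(392/48) = 9

9


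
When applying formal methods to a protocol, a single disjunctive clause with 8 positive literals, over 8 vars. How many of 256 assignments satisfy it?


Step 1: Total=2^8=256
Step 2: Unsat when all 8 false: 2^0=1
Step 3: Sat=256-1=255

255


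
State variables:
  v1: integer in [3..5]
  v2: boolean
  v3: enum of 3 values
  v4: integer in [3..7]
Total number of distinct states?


State space = product of domain sizes of all variables.
Domain sizes:
  v1 (integer in [3..5]): 3
  v2 (boolean): 2
  v3 (enum of 3 values): 3
  v4 (integer in [3..7]): 5
Product = 3 * 2 * 3 * 5 = 90

90


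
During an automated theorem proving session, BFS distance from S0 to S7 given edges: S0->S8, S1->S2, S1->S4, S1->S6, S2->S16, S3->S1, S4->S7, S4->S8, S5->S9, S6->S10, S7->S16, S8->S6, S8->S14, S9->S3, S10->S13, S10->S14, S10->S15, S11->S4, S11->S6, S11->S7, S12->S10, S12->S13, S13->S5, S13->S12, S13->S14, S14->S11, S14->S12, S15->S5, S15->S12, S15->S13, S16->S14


BFS layer-by-layer from S0:
  dist 0: {S0}
  dist 1: {S8}
  dist 2: {S6, S14}
  dist 3: {S10, S11, S12}
  dist 4: {S4, S7, S13, S15}
  -> S7 reached at distance 4
Shortest path length = 4

4


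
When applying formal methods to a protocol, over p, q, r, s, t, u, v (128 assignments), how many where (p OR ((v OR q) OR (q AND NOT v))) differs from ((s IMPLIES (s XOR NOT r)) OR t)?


F1 = (p OR ((v OR q) OR (q AND NOT v)))
F2 = ((s IMPLIES (s XOR NOT r)) OR t)
Evaluate both on each of 128 rows (bits = p,q,r,s,t,u,v):
  row 0 [0000000]: F1=0 F2=1 (differ) -> 1
  row 1 [0000001]: F1=1 F2=1 -> 0
  row 2 [0000010]: F1=0 F2=1 (differ) -> 1
  row 3 [0000011]: F1=1 F2=1 -> 0
  row 4 [0000100]: F1=0 F2=1 (differ) -> 1
  (every remaining row is evaluated the same way; all 128 results are listed next)
Full result column, 8 rows per line (p,q,r,s fixed per line; t,u,v runs 000..111 left to right):
  rows 0-7 [p,q,r,s=0000]: 10101010  (ones: 4)
  rows 8-15 [p,q,r,s=0001]: 01011010  (ones: 4)
  rows 16-23 [p,q,r,s=0010]: 10101010  (ones: 4)
  rows 24-31 [p,q,r,s=0011]: 10101010  (ones: 4)
  rows 32-39 [p,q,r,s=0100]: 00000000  (ones: 0)
  rows 40-47 [p,q,r,s=0101]: 11110000  (ones: 4)
  rows 48-55 [p,q,r,s=0110]: 00000000  (ones: 0)
  rows 56-63 [p,q,r,s=0111]: 00000000  (ones: 0)
  rows 64-71 [p,q,r,s=1000]: 00000000  (ones: 0)
  rows 72-79 [p,q,r,s=1001]: 11110000  (ones: 4)
  rows 80-87 [p,q,r,s=1010]: 00000000  (ones: 0)
  rows 88-95 [p,q,r,s=1011]: 00000000  (ones: 0)
  rows 96-103 [p,q,r,s=1100]: 00000000  (ones: 0)
  rows 104-111 [p,q,r,s=1101]: 11110000  (ones: 4)
  rows 112-119 [p,q,r,s=1110]: 00000000  (ones: 0)
  rows 120-127 [p,q,r,s=1111]: 00000000  (ones: 0)
Disagreements = 4+4+4+4+0+4+0+0+0+4+0+0+0+4+0+0 = 28

28


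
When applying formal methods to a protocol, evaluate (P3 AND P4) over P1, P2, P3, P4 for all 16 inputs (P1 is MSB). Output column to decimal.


Formula: (P3 AND P4) over P1, P2, P3, P4 (16 rows)
Evaluate each row (bits = P1,P2,P3,P4, MSB first):
  row 0 [0000]: (0 AND 0) -> 0
  row 1 [0001]: (0 AND 1) -> 0
  row 2 [0010]: (1 AND 0) -> 0
  row 3 [0011]: (1 AND 1) -> 1
  row 4 [0100]: (0 AND 0) -> 0
  row 5 [0101]: (0 AND 1) -> 0
  row 6 [0110]: (1 AND 0) -> 0
  row 7 [0111]: (1 AND 1) -> 1
  row 8 [1000]: (0 AND 0) -> 0
  row 9 [1001]: (0 AND 1) -> 0
  row 10 [1010]: (1 AND 0) -> 0
  row 11 [1011]: (1 AND 1) -> 1
  row 12 [1100]: (0 AND 0) -> 0
  row 13 [1101]: (0 AND 1) -> 0
  row 14 [1110]: (1 AND 0) -> 0
  row 15 [1111]: (1 AND 1) -> 1
Full result column, 4 rows per line (P1,P2 fixed per line; P3,P4 runs 00..11 left to right):
  rows 0-3 [P1,P2=00]: 0001  = hex 1
  rows 4-7 [P1,P2=01]: 0001  = hex 1
  rows 8-11 [P1,P2=10]: 0001  = hex 1
  rows 12-15 [P1,P2=11]: 0001  = hex 1
Output column (row 0 .. row 15) = 0001000100010001
Output column grouped in 4s = 0001 0001 0001 0001 = 0x1111
Convert to decimal digit by digit (value = value*16 + digit):
  1 -> 1
  1*16 + 1 = 17
  17*16 + 1 = 273
  273*16 + 1 = 4369
Decimal = 4369

4369


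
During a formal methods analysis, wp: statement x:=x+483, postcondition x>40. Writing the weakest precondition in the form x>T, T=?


Formula: wp(x:=E, P) = P[E/x] (substitute E for x in postcondition)
Step 1: Postcondition: x>40
Step 2: Substitute x+483 for x: x+483>40
Step 3: Solve for x: x > 40-483 = -443

-443


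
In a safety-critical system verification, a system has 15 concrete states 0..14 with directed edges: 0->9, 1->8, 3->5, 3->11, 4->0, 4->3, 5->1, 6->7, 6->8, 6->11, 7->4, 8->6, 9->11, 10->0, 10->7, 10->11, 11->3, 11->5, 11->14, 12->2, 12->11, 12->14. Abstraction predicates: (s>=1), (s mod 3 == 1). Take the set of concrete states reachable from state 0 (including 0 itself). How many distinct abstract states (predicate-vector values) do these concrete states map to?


BFS from 0:
Concrete reachable: {0, 1, 3, 4, 5, 6, 7, 8, 9, 11, 14}
Abstract via predicates (s>=1), (s mod 3 == 1):
  (0,0) <- {0}
  (1,0) <- {3, 5, 6, 8, 9, 11, 14}
  (1,1) <- {1, 4, 7}
Distinct abstract states = 3

3


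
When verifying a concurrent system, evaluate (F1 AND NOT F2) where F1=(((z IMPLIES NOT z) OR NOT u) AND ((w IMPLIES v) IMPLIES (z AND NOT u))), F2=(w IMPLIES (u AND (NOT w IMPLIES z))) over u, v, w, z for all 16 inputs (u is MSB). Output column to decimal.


F1 = (((z IMPLIES NOT z) OR NOT u) AND ((w IMPLIES v) IMPLIES (z AND NOT u)))
F2 = (w IMPLIES (u AND (NOT w IMPLIES z)))
Counterexample to F1=>F2 is where F1=1 and F2=0.
Evaluate each row (bits = u,v,w,z, MSB first):
  row 0 [0000]: F1=0 F2=1 -> F1&~F2 -> 0
  row 1 [0001]: F1=1 F2=1 -> F1&~F2 -> 0
  row 2 [0010]: F1=1 F2=0 -> F1&~F2 -> 1
  row 3 [0011]: F1=1 F2=0 -> F1&~F2 -> 1
  row 4 [0100]: F1=0 F2=1 -> F1&~F2 -> 0
  row 5 [0101]: F1=1 F2=1 -> F1&~F2 -> 0
  row 6 [0110]: F1=0 F2=0 -> F1&~F2 -> 0
  row 7 [0111]: F1=1 F2=0 -> F1&~F2 -> 1
  row 8 [1000]: F1=0 F2=1 -> F1&~F2 -> 0
  row 9 [1001]: F1=0 F2=1 -> F1&~F2 -> 0
  row 10 [1010]: F1=1 F2=1 -> F1&~F2 -> 0
  row 11 [1011]: F1=0 F2=1 -> F1&~F2 -> 0
  row 12 [1100]: F1=0 F2=1 -> F1&~F2 -> 0
  row 13 [1101]: F1=0 F2=1 -> F1&~F2 -> 0
  row 14 [1110]: F1=0 F2=1 -> F1&~F2 -> 0
  row 15 [1111]: F1=0 F2=1 -> F1&~F2 -> 0
Full result column, 4 rows per line (u,v fixed per line; w,z runs 00..11 left to right):
  rows 0-3 [u,v=00]: 0011  = hex 3
  rows 4-7 [u,v=01]: 0001  = hex 1
  rows 8-11 [u,v=10]: 0000  = hex 0
  rows 12-15 [u,v=11]: 0000  = hex 0
Counterexample vector (row 0 .. row 15) = 0011000100000000
Output column grouped in 4s = 0011 0001 0000 0000 = 0x3100
Convert to decimal digit by digit (value = value*16 + digit):
  3 -> 3
  3*16 + 1 = 49
  49*16 + 0 = 784
  784*16 + 0 = 12544
Decimal = 12544

12544


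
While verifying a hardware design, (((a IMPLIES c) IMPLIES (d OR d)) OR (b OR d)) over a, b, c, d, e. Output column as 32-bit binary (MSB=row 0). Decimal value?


Formula: (((a IMPLIES c) IMPLIES (d OR d)) OR (b OR d)) over a, b, c, d, e (32 rows)
Evaluate each row (bits = a,b,c,d,e, MSB first):
  row 0 [00000]: (((0 IMPLIES 0) IMPLIES (0 OR 0)) OR (0 OR 0)) -> 0
  row 1 [00001]: (((0 IMPLIES 0) IMPLIES (0 OR 0)) OR (0 OR 0)) -> 0
  row 2 [00010]: (((0 IMPLIES 0) IMPLIES (1 OR 1)) OR (0 OR 1)) -> 1
  row 3 [00011]: (((0 IMPLIES 0) IMPLIES (1 OR 1)) OR (0 OR 1)) -> 1
  row 4 [00100]: (((0 IMPLIES 1) IMPLIES (0 OR 0)) OR (0 OR 0)) -> 0
  row 5 [00101]: (((0 IMPLIES 1) IMPLIES (0 OR 0)) OR (0 OR 0)) -> 0
  row 6 [00110]: (((0 IMPLIES 1) IMPLIES (1 OR 1)) OR (0 OR 1)) -> 1
  row 7 [00111]: (((0 IMPLIES 1) IMPLIES (1 OR 1)) OR (0 OR 1)) -> 1
  row 8 [01000]: (((0 IMPLIES 0) IMPLIES (0 OR 0)) OR (1 OR 0)) -> 1
  row 9 [01001]: (((0 IMPLIES 0) IMPLIES (0 OR 0)) OR (1 OR 0)) -> 1
  row 10 [01010]: (((0 IMPLIES 0) IMPLIES (1 OR 1)) OR (1 OR 1)) -> 1
  row 11 [01011]: (((0 IMPLIES 0) IMPLIES (1 OR 1)) OR (1 OR 1)) -> 1
  row 12 [01100]: (((0 IMPLIES 1) IMPLIES (0 OR 0)) OR (1 OR 0)) -> 1
  row 13 [01101]: (((0 IMPLIES 1) IMPLIES (0 OR 0)) OR (1 OR 0)) -> 1
  row 14 [01110]: (((0 IMPLIES 1) IMPLIES (1 OR 1)) OR (1 OR 1)) -> 1
  row 15 [01111]: (((0 IMPLIES 1) IMPLIES (1 OR 1)) OR (1 OR 1)) -> 1
  row 16 [10000]: (((1 IMPLIES 0) IMPLIES (0 OR 0)) OR (0 OR 0)) -> 1
  row 17 [10001]: (((1 IMPLIES 0) IMPLIES (0 OR 0)) OR (0 OR 0)) -> 1
  row 18 [10010]: (((1 IMPLIES 0) IMPLIES (1 OR 1)) OR (0 OR 1)) -> 1
  row 19 [10011]: (((1 IMPLIES 0) IMPLIES (1 OR 1)) OR (0 OR 1)) -> 1
  row 20 [10100]: (((1 IMPLIES 1) IMPLIES (0 OR 0)) OR (0 OR 0)) -> 0
  row 21 [10101]: (((1 IMPLIES 1) IMPLIES (0 OR 0)) OR (0 OR 0)) -> 0
  row 22 [10110]: (((1 IMPLIES 1) IMPLIES (1 OR 1)) OR (0 OR 1)) -> 1
  row 23 [10111]: (((1 IMPLIES 1) IMPLIES (1 OR 1)) OR (0 OR 1)) -> 1
  row 24 [11000]: (((1 IMPLIES 0) IMPLIES (0 OR 0)) OR (1 OR 0)) -> 1
  row 25 [11001]: (((1 IMPLIES 0) IMPLIES (0 OR 0)) OR (1 OR 0)) -> 1
  row 26 [11010]: (((1 IMPLIES 0) IMPLIES (1 OR 1)) OR (1 OR 1)) -> 1
  row 27 [11011]: (((1 IMPLIES 0) IMPLIES (1 OR 1)) OR (1 OR 1)) -> 1
  row 28 [11100]: (((1 IMPLIES 1) IMPLIES (0 OR 0)) OR (1 OR 0)) -> 1
  row 29 [11101]: (((1 IMPLIES 1) IMPLIES (0 OR 0)) OR (1 OR 0)) -> 1
  row 30 [11110]: (((1 IMPLIES 1) IMPLIES (1 OR 1)) OR (1 OR 1)) -> 1
  row 31 [11111]: (((1 IMPLIES 1) IMPLIES (1 OR 1)) OR (1 OR 1)) -> 1
Full result column, 4 rows per line (a,b,c fixed per line; d,e runs 00..11 left to right):
  rows 0-3 [a,b,c=000]: 0011  = hex 3
  rows 4-7 [a,b,c=001]: 0011  = hex 3
  rows 8-11 [a,b,c=010]: 1111  = hex F
  rows 12-15 [a,b,c=011]: 1111  = hex F
  rows 16-19 [a,b,c=100]: 1111  = hex F
  rows 20-23 [a,b,c=101]: 0011  = hex 3
  rows 24-27 [a,b,c=110]: 1111  = hex F
  rows 28-31 [a,b,c=111]: 1111  = hex F
Output column (row 0 .. row 31) = 00110011111111111111001111111111
Output column grouped in 4s = 0011 0011 1111 1111 1111 0011 1111 1111 = 0x33FFF3FF
Convert to decimal digit by digit (value = value*16 + digit):
  3 -> 3
  3*16 + 3 = 51
  51*16 + 15 (F) = 831
  831*16 + 15 (F) = 13311
  13311*16 + 15 (F) = 212991
  212991*16 + 3 = 3407859
  3407859*16 + 15 (F) = 54525759
  54525759*16 + 15 (F) = 872412159
Decimal = 872412159

872412159


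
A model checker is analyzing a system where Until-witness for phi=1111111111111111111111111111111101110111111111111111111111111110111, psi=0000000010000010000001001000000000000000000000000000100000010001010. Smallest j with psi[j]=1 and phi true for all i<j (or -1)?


(phi U psi) at 0: need smallest j with psi[j]=1 and phi[i]=1 for all i in [0,j).
Scan from step 0:
  step 0: phi=1, psi=0 -> continue
  step 1: phi=1, psi=0 -> continue
  step 2: phi=1, psi=0 -> continue
  step 3: phi=1, psi=0 -> continue
  step 8: psi=1 and phi held for [0,8) -> witness found
Witness step = 8

8


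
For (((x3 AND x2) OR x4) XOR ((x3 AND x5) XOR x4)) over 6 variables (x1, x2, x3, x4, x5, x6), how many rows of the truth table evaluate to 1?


Formula: (((x3 AND x2) OR x4) XOR ((x3 AND x5) XOR x4)) over 6 vars (64 rows)
Evaluate each row (x1, x2, x3, x4, x5, x6 as bits, MSB first):
  row 0 [000000]: (((0 AND 0) OR 0) XOR ((0 AND 0) XOR 0)) -> 0
  row 1 [000001]: (((0 AND 0) OR 0) XOR ((0 AND 0) XOR 0)) -> 0
  row 2 [000010]: (((0 AND 0) OR 0) XOR ((0 AND 1) XOR 0)) -> 0
  row 3 [000011]: (((0 AND 0) OR 0) XOR ((0 AND 1) XOR 0)) -> 0
  row 4 [000100]: (((0 AND 0) OR 1) XOR ((0 AND 0) XOR 1)) -> 0
  (every remaining row is evaluated the same way; all 64 results are listed next)
Full result column, 8 rows per line (x1,x2,x3 fixed per line; x4,x5,x6 runs 000..111 left to right):
  rows 0-7 [x1,x2,x3=000]: 00000000  (ones: 0)
  rows 8-15 [x1,x2,x3=001]: 00110011  (ones: 4)
  rows 16-23 [x1,x2,x3=010]: 00000000  (ones: 0)
  rows 24-31 [x1,x2,x3=011]: 11000011  (ones: 4)
  rows 32-39 [x1,x2,x3=100]: 00000000  (ones: 0)
  rows 40-47 [x1,x2,x3=101]: 00110011  (ones: 4)
  rows 48-55 [x1,x2,x3=110]: 00000000  (ones: 0)
  rows 56-63 [x1,x2,x3=111]: 11000011  (ones: 4)
Count of 1-rows = 0+4+0+4+0+4+0+4 = 16

16


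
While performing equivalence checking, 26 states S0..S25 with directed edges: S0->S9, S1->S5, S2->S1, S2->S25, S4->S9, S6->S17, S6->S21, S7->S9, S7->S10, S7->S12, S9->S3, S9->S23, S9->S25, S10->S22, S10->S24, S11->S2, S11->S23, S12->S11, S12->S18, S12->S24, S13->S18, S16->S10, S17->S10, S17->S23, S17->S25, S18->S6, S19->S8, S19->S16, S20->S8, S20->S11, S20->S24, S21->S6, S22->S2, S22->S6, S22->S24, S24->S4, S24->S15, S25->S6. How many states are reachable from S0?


BFS from S0:
  layer 0: {S0}
  layer 1: {S9}
  layer 2: {S3, S23, S25}
  layer 3: {S6}
  layer 4: {S17, S21}
  layer 5: {S10}
  layer 6: {S22, S24}
  layer 7: {S2, S4, S15}
  layer 8: {S1}
  layer 9: {S5}
Reachable set: {S0, S1, S2, S3, S4, S5, S6, S9, S10, S15, S17, S21, S22, S23, S24, S25}
Count = 16

16


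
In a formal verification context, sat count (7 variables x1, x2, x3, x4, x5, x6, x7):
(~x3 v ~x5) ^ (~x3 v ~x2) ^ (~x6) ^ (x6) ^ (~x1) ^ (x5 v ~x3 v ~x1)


CNF with 6 clauses over 7 vars (128 assignments).
An assignment satisfies CNF iff every clause has >=1 true literal.
Check each row (bits = x1,x2,x3,x4,x5,x6,x7; clause T/F shown):
  row 0 [0000000]: clauses=TTTFTT -> 0
  row 1 [0000001]: clauses=TTTFTT -> 0
  row 2 [0000010]: clauses=TTFTTT -> 0
  row 3 [0000011]: clauses=TTFTTT -> 0
  row 4 [0000100]: clauses=TTTFTT -> 0
  (every remaining row is evaluated the same way; all 128 results are listed next)
Full result column, 8 rows per line (x1,x2,x3,x4 fixed per line; x5,x6,x7 runs 000..111 left to right):
  rows 0-7 [x1,x2,x3,x4=0000]: 00000000  (ones: 0)
  rows 8-15 [x1,x2,x3,x4=0001]: 00000000  (ones: 0)
  rows 16-23 [x1,x2,x3,x4=0010]: 00000000  (ones: 0)
  rows 24-31 [x1,x2,x3,x4=0011]: 00000000  (ones: 0)
  rows 32-39 [x1,x2,x3,x4=0100]: 00000000  (ones: 0)
  rows 40-47 [x1,x2,x3,x4=0101]: 00000000  (ones: 0)
  rows 48-55 [x1,x2,x3,x4=0110]: 00000000  (ones: 0)
  rows 56-63 [x1,x2,x3,x4=0111]: 00000000  (ones: 0)
  rows 64-71 [x1,x2,x3,x4=1000]: 00000000  (ones: 0)
  rows 72-79 [x1,x2,x3,x4=1001]: 00000000  (ones: 0)
  rows 80-87 [x1,x2,x3,x4=1010]: 00000000  (ones: 0)
  rows 88-95 [x1,x2,x3,x4=1011]: 00000000  (ones: 0)
  rows 96-103 [x1,x2,x3,x4=1100]: 00000000  (ones: 0)
  rows 104-111 [x1,x2,x3,x4=1101]: 00000000  (ones: 0)
  rows 112-119 [x1,x2,x3,x4=1110]: 00000000  (ones: 0)
  rows 120-127 [x1,x2,x3,x4=1111]: 00000000  (ones: 0)
Satisfying assignments = 0+0+0+0+0+0+0+0+0+0+0+0+0+0+0+0 = 0

0


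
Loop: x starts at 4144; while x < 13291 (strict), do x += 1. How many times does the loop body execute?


Step 1: x goes from 4144 toward 13291 by 1; the body runs while x<13291, so iterations = ceil((bound-start)/step)
Step 2: Distance=9147
Step 3: ceil(9147/1)=9147

9147


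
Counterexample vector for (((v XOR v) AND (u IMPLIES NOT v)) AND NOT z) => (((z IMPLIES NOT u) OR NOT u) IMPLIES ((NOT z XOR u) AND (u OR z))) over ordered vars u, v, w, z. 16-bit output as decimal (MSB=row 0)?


F1 = (((v XOR v) AND (u IMPLIES NOT v)) AND NOT z)
F2 = (((z IMPLIES NOT u) OR NOT u) IMPLIES ((NOT z XOR u) AND (u OR z)))
Counterexample to F1=>F2 is where F1=1 and F2=0.
Evaluate each row (bits = u,v,w,z, MSB first):
  row 0 [0000]: F1=0 F2=0 -> F1&~F2 -> 0
  row 1 [0001]: F1=0 F2=0 -> F1&~F2 -> 0
  row 2 [0010]: F1=0 F2=0 -> F1&~F2 -> 0
  row 3 [0011]: F1=0 F2=0 -> F1&~F2 -> 0
  row 4 [0100]: F1=0 F2=0 -> F1&~F2 -> 0
  row 5 [0101]: F1=0 F2=0 -> F1&~F2 -> 0
  row 6 [0110]: F1=0 F2=0 -> F1&~F2 -> 0
  row 7 [0111]: F1=0 F2=0 -> F1&~F2 -> 0
  row 8 [1000]: F1=0 F2=0 -> F1&~F2 -> 0
  row 9 [1001]: F1=0 F2=1 -> F1&~F2 -> 0
  row 10 [1010]: F1=0 F2=0 -> F1&~F2 -> 0
  row 11 [1011]: F1=0 F2=1 -> F1&~F2 -> 0
  row 12 [1100]: F1=0 F2=0 -> F1&~F2 -> 0
  row 13 [1101]: F1=0 F2=1 -> F1&~F2 -> 0
  row 14 [1110]: F1=0 F2=0 -> F1&~F2 -> 0
  row 15 [1111]: F1=0 F2=1 -> F1&~F2 -> 0
Full result column, 4 rows per line (u,v fixed per line; w,z runs 00..11 left to right):
  rows 0-3 [u,v=00]: 0000  = hex 0
  rows 4-7 [u,v=01]: 0000  = hex 0
  rows 8-11 [u,v=10]: 0000  = hex 0
  rows 12-15 [u,v=11]: 0000  = hex 0
Counterexample vector (row 0 .. row 15) = 0000000000000000
Output column grouped in 4s = 0000 0000 0000 0000 = 0x0000
Convert to decimal digit by digit (value = value*16 + digit):
  0 -> 0
  0*16 + 0 = 0
  0*16 + 0 = 0
  0*16 + 0 = 0
Decimal = 0

0


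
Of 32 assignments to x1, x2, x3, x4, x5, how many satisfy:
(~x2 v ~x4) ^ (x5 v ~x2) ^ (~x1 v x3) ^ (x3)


CNF with 4 clauses over 5 vars (32 assignments).
An assignment satisfies CNF iff every clause has >=1 true literal.
Check each row (bits = x1,x2,x3,x4,x5; clause T/F shown):
  row 0 [00000]: clauses=TTTF -> 0
  row 1 [00001]: clauses=TTTF -> 0
  row 2 [00010]: clauses=TTTF -> 0
  row 3 [00011]: clauses=TTTF -> 0
  row 4 [00100]: clauses=TTTT -> 1
  row 5 [00101]: clauses=TTTT -> 1
  row 6 [00110]: clauses=TTTT -> 1
  row 7 [00111]: clauses=TTTT -> 1
  row 8 [01000]: clauses=TFTF -> 0
  row 9 [01001]: clauses=TTTF -> 0
  row 10 [01010]: clauses=FFTF -> 0
  row 11 [01011]: clauses=FTTF -> 0
  row 12 [01100]: clauses=TFTT -> 0
  row 13 [01101]: clauses=TTTT -> 1
  row 14 [01110]: clauses=FFTT -> 0
  row 15 [01111]: clauses=FTTT -> 0
  row 16 [10000]: clauses=TTFF -> 0
  row 17 [10001]: clauses=TTFF -> 0
  row 18 [10010]: clauses=TTFF -> 0
  row 19 [10011]: clauses=TTFF -> 0
  row 20 [10100]: clauses=TTTT -> 1
  row 21 [10101]: clauses=TTTT -> 1
  row 22 [10110]: clauses=TTTT -> 1
  row 23 [10111]: clauses=TTTT -> 1
  row 24 [11000]: clauses=TFFF -> 0
  row 25 [11001]: clauses=TTFF -> 0
  row 26 [11010]: clauses=FFFF -> 0
  row 27 [11011]: clauses=FTFF -> 0
  row 28 [11100]: clauses=TFTT -> 0
  row 29 [11101]: clauses=TTTT -> 1
  row 30 [11110]: clauses=FFTT -> 0
  row 31 [11111]: clauses=FTTT -> 0
Full result column, 8 rows per line (x1,x2 fixed per line; x3,x4,x5 runs 000..111 left to right):
  rows 0-7 [x1,x2=00]: 00001111  (ones: 4)
  rows 8-15 [x1,x2=01]: 00000100  (ones: 1)
  rows 16-23 [x1,x2=10]: 00001111  (ones: 4)
  rows 24-31 [x1,x2=11]: 00000100  (ones: 1)
Satisfying assignments = 4+1+4+1 = 10

10


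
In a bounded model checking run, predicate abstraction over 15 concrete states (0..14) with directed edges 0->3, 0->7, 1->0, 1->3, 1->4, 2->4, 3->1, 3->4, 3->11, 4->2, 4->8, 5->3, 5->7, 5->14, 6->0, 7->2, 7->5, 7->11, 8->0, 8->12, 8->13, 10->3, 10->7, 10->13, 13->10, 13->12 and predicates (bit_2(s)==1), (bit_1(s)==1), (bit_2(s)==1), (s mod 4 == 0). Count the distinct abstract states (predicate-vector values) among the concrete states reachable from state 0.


BFS from 0:
Concrete reachable: {0, 1, 2, 3, 4, 5, 7, 8, 10, 11, 12, 13, 14}
Abstract via predicates (bit_2(s)==1), (bit_1(s)==1), (bit_2(s)==1), (s mod 4 == 0):
  (0,0,0,0) <- {1}
  (0,0,0,1) <- {0, 8}
  (0,1,0,0) <- {2, 3, 10, 11}
  (1,0,1,0) <- {5, 13}
  (1,0,1,1) <- {4, 12}
  (1,1,1,0) <- {7, 14}
Distinct abstract states = 6

6


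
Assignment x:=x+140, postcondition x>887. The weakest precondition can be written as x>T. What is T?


Formula: wp(x:=E, P) = P[E/x] (substitute E for x in postcondition)
Step 1: Postcondition: x>887
Step 2: Substitute x+140 for x: x+140>887
Step 3: Solve for x: x > 887-140 = 747

747


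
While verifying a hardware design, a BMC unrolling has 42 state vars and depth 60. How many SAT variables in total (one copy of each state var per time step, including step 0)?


BMC unrolls to depth k, creating one copy of each state var for steps 0..k.
Step count = 60 + 1 = 61 (steps 0 through 60)
Vars per step = 42
Total = 42 * 61 = 2562

2562


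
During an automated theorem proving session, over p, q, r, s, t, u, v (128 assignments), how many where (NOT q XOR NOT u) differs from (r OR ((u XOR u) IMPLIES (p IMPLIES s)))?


F1 = (NOT q XOR NOT u)
F2 = (r OR ((u XOR u) IMPLIES (p IMPLIES s)))
Evaluate both on each of 128 rows (bits = p,q,r,s,t,u,v):
  row 0 [0000000]: F1=0 F2=1 (differ) -> 1
  row 1 [0000001]: F1=0 F2=1 (differ) -> 1
  row 2 [0000010]: F1=1 F2=1 -> 0
  row 3 [0000011]: F1=1 F2=1 -> 0
  row 4 [0000100]: F1=0 F2=1 (differ) -> 1
  (every remaining row is evaluated the same way; all 128 results are listed next)
Full result column, 8 rows per line (p,q,r,s fixed per line; t,u,v runs 000..111 left to right):
  rows 0-7 [p,q,r,s=0000]: 11001100  (ones: 4)
  rows 8-15 [p,q,r,s=0001]: 11001100  (ones: 4)
  rows 16-23 [p,q,r,s=0010]: 11001100  (ones: 4)
  rows 24-31 [p,q,r,s=0011]: 11001100  (ones: 4)
  rows 32-39 [p,q,r,s=0100]: 00110011  (ones: 4)
  rows 40-47 [p,q,r,s=0101]: 00110011  (ones: 4)
  rows 48-55 [p,q,r,s=0110]: 00110011  (ones: 4)
  rows 56-63 [p,q,r,s=0111]: 00110011  (ones: 4)
  rows 64-71 [p,q,r,s=1000]: 11001100  (ones: 4)
  rows 72-79 [p,q,r,s=1001]: 11001100  (ones: 4)
  rows 80-87 [p,q,r,s=1010]: 11001100  (ones: 4)
  rows 88-95 [p,q,r,s=1011]: 11001100  (ones: 4)
  rows 96-103 [p,q,r,s=1100]: 00110011  (ones: 4)
  rows 104-111 [p,q,r,s=1101]: 00110011  (ones: 4)
  rows 112-119 [p,q,r,s=1110]: 00110011  (ones: 4)
  rows 120-127 [p,q,r,s=1111]: 00110011  (ones: 4)
Disagreements = 4+4+4+4+4+4+4+4+4+4+4+4+4+4+4+4 = 64

64


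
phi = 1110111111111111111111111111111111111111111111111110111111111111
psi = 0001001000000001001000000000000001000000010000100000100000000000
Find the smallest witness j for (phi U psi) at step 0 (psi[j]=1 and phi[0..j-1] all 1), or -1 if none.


(phi U psi) at 0: need smallest j with psi[j]=1 and phi[i]=1 for all i in [0,j).
Scan from step 0:
  step 0: phi=1, psi=0 -> continue
  step 1: phi=1, psi=0 -> continue
  step 2: phi=1, psi=0 -> continue
  step 3: psi=1 and phi held for [0,3) -> witness found
Witness step = 3

3


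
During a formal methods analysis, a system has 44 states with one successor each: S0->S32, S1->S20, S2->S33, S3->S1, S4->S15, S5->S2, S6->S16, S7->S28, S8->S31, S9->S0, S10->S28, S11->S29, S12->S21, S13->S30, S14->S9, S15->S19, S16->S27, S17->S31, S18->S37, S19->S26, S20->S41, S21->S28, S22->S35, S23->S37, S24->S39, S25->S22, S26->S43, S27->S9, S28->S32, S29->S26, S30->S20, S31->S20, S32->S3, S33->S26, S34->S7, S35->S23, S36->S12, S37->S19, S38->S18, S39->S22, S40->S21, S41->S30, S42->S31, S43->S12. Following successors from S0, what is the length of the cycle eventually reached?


Trace from S0 until a state repeats:
  S0 -> S32 -> S3 -> S1 -> S20 -> S41 -> S30 -> S20
S20 first seen at step 4, revisited at step 7.
Cycle length = 7 - 4 = 3

3


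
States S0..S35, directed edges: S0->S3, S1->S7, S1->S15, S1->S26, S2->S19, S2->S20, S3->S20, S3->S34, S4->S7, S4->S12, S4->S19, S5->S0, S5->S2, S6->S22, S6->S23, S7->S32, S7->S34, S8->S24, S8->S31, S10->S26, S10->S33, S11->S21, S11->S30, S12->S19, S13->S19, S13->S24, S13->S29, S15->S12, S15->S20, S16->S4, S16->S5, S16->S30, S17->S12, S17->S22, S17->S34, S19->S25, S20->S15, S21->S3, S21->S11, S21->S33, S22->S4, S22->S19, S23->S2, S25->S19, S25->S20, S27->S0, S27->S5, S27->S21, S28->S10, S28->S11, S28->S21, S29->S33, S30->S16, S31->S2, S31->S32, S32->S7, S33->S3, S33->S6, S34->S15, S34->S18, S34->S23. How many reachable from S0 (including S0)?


BFS from S0:
  layer 0: {S0}
  layer 1: {S3}
  layer 2: {S20, S34}
  layer 3: {S15, S18, S23}
  layer 4: {S2, S12}
  layer 5: {S19}
  layer 6: {S25}
Reachable set: {S0, S2, S3, S12, S15, S18, S19, S20, S23, S25, S34}
Count = 11

11


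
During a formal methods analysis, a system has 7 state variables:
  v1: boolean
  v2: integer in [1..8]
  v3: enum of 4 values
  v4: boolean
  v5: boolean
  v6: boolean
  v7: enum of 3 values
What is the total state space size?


State space = product of domain sizes of all variables.
Domain sizes:
  v1 (boolean): 2
  v2 (integer in [1..8]): 8
  v3 (enum of 4 values): 4
  v4 (boolean): 2
  v5 (boolean): 2
  v6 (boolean): 2
  v7 (enum of 3 values): 3
Product = 2 * 8 * 4 * 2 * 2 * 2 * 3 = 1536

1536


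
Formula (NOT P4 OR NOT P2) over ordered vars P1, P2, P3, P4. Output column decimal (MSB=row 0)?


Formula: (NOT P4 OR NOT P2) over P1, P2, P3, P4 (16 rows)
Evaluate each row (bits = P1,P2,P3,P4, MSB first):
  row 0 [0000]: (NOT 0 OR NOT 0) -> 1
  row 1 [0001]: (NOT 1 OR NOT 0) -> 1
  row 2 [0010]: (NOT 0 OR NOT 0) -> 1
  row 3 [0011]: (NOT 1 OR NOT 0) -> 1
  row 4 [0100]: (NOT 0 OR NOT 1) -> 1
  row 5 [0101]: (NOT 1 OR NOT 1) -> 0
  row 6 [0110]: (NOT 0 OR NOT 1) -> 1
  row 7 [0111]: (NOT 1 OR NOT 1) -> 0
  row 8 [1000]: (NOT 0 OR NOT 0) -> 1
  row 9 [1001]: (NOT 1 OR NOT 0) -> 1
  row 10 [1010]: (NOT 0 OR NOT 0) -> 1
  row 11 [1011]: (NOT 1 OR NOT 0) -> 1
  row 12 [1100]: (NOT 0 OR NOT 1) -> 1
  row 13 [1101]: (NOT 1 OR NOT 1) -> 0
  row 14 [1110]: (NOT 0 OR NOT 1) -> 1
  row 15 [1111]: (NOT 1 OR NOT 1) -> 0
Full result column, 4 rows per line (P1,P2 fixed per line; P3,P4 runs 00..11 left to right):
  rows 0-3 [P1,P2=00]: 1111  = hex F
  rows 4-7 [P1,P2=01]: 1010  = hex A
  rows 8-11 [P1,P2=10]: 1111  = hex F
  rows 12-15 [P1,P2=11]: 1010  = hex A
Output column (row 0 .. row 15) = 1111101011111010
Output column grouped in 4s = 1111 1010 1111 1010 = 0xFAFA
Convert to decimal digit by digit (value = value*16 + digit):
  F -> 15
  15*16 + 10 (A) = 250
  250*16 + 15 (F) = 4015
  4015*16 + 10 (A) = 64250
Decimal = 64250

64250
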